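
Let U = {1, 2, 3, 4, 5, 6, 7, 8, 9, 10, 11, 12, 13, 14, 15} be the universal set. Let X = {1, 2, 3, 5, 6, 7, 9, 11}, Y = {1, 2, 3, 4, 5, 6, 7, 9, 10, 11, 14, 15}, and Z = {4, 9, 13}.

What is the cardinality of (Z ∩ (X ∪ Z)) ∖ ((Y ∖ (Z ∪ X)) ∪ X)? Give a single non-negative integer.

X ∪ Z = {1, 2, 3, 4, 5, 6, 7, 9, 11, 13}
Z ∩ (X ∪ Z) = {4, 9, 13}
Z ∪ X = {1, 2, 3, 4, 5, 6, 7, 9, 11, 13}
Y ∖ (Z ∪ X) = {10, 14, 15}
(Y ∖ (Z ∪ X)) ∪ X = {1, 2, 3, 5, 6, 7, 9, 10, 11, 14, 15}
(Z ∩ (X ∪ Z)) ∖ ((Y ∖ (Z ∪ X)) ∪ X) = {4, 13}
|(Z ∩ (X ∪ Z)) ∖ ((Y ∖ (Z ∪ X)) ∪ X)| = 2

2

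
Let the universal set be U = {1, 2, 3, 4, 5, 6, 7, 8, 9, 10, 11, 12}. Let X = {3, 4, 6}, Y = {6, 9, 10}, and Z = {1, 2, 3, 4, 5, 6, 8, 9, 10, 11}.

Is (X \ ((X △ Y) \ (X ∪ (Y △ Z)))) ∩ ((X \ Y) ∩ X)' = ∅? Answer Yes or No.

X △ Y = {3, 4, 9, 10}
Y △ Z = {1, 2, 3, 4, 5, 8, 11}
X ∪ (Y △ Z) = {1, 2, 3, 4, 5, 6, 8, 11}
(X △ Y) \ (X ∪ (Y △ Z)) = {9, 10}
X \ ((X △ Y) \ (X ∪ (Y △ Z))) = {3, 4, 6}
X \ Y = {3, 4}
(X \ Y) ∩ X = {3, 4}
((X \ Y) ∩ X)' = {1, 2, 5, 6, 7, 8, 9, 10, 11, 12}
6 lies in both, so they are not disjoint.

No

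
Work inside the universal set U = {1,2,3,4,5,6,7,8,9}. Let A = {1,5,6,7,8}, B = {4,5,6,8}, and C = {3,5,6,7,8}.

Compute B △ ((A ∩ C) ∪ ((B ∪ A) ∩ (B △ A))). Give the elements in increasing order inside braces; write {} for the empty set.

{1,7}

A ∩ C = {5,6,7,8}
B ∪ A = {1,4,5,6,7,8}
B △ A = {1,4,7}
(B ∪ A) ∩ (B △ A) = {1,4,7}
(A ∩ C) ∪ ((B ∪ A) ∩ (B △ A)) = {1,4,5,6,7,8}
B △ ((A ∩ C) ∪ ((B ∪ A) ∩ (B △ A))) = {1,7}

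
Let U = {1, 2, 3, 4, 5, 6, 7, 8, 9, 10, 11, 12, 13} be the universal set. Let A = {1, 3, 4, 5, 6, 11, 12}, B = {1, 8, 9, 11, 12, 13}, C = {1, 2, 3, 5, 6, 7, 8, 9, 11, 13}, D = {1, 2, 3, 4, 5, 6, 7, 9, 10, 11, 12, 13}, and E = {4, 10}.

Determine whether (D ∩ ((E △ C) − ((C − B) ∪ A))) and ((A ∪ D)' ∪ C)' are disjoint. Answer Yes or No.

No

E △ C = {1, 2, 3, 4, 5, 6, 7, 8, 9, 10, 11, 13}
C − B = {2, 3, 5, 6, 7}
(C − B) ∪ A = {1, 2, 3, 4, 5, 6, 7, 11, 12}
(E △ C) − ((C − B) ∪ A) = {8, 9, 10, 13}
D ∩ ((E △ C) − ((C − B) ∪ A)) = {9, 10, 13}
A ∪ D = {1, 2, 3, 4, 5, 6, 7, 9, 10, 11, 12, 13}
(A ∪ D)' = {8}
(A ∪ D)' ∪ C = {1, 2, 3, 5, 6, 7, 8, 9, 11, 13}
((A ∪ D)' ∪ C)' = {4, 10, 12}
10 lies in both, so they are not disjoint.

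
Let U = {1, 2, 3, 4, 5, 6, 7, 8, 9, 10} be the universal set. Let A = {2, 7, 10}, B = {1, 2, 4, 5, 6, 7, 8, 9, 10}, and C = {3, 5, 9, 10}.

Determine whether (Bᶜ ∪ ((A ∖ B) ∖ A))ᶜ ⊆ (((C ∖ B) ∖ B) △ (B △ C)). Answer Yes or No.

Bᶜ = {3}
A ∖ B = {}
(A ∖ B) ∖ A = {}
Bᶜ ∪ ((A ∖ B) ∖ A) = {3}
(Bᶜ ∪ ((A ∖ B) ∖ A))ᶜ = {1, 2, 4, 5, 6, 7, 8, 9, 10}
C ∖ B = {3}
(C ∖ B) ∖ B = {3}
B △ C = {1, 2, 3, 4, 6, 7, 8}
((C ∖ B) ∖ B) △ (B △ C) = {1, 2, 4, 6, 7, 8}
5 ∈ (Bᶜ ∪ ((A ∖ B) ∖ A))ᶜ but 5 ∉ ((C ∖ B) ∖ B) △ (B △ C), so the inclusion fails.

No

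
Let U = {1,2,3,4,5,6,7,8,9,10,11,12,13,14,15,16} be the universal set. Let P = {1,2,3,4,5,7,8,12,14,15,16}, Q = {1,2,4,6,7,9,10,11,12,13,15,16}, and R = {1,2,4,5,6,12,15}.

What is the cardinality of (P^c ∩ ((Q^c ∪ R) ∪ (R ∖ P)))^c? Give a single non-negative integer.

P^c = {6,9,10,11,13}
Q^c = {3,5,8,14}
Q^c ∪ R = {1,2,3,4,5,6,8,12,14,15}
R ∖ P = {6}
(Q^c ∪ R) ∪ (R ∖ P) = {1,2,3,4,5,6,8,12,14,15}
P^c ∩ ((Q^c ∪ R) ∪ (R ∖ P)) = {6}
(P^c ∩ ((Q^c ∪ R) ∪ (R ∖ P)))^c = {1,2,3,4,5,7,8,9,10,11,12,13,14,15,16}
|(P^c ∩ ((Q^c ∪ R) ∪ (R ∖ P)))^c| = 15

15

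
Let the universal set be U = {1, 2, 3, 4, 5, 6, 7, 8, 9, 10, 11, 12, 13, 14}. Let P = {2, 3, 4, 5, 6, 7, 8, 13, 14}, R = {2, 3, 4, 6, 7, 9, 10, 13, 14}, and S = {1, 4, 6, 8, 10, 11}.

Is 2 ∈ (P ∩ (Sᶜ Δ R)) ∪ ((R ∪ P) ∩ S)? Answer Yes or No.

No

2 ∉ S, so 2 ∈ Sᶜ
2 ∈ Sᶜ and 2 ∈ R, so 2 ∉ Sᶜ Δ R
2 ∈ P and 2 ∉ (Sᶜ Δ R), so 2 ∉ P ∩ (Sᶜ Δ R)
2 ∈ R and 2 ∈ P, so 2 ∈ R ∪ P
2 ∈ (R ∪ P) and 2 ∉ S, so 2 ∉ (R ∪ P) ∩ S
2 ∉ (P ∩ (Sᶜ Δ R)) and 2 ∉ ((R ∪ P) ∩ S), so 2 ∉ (P ∩ (Sᶜ Δ R)) ∪ ((R ∪ P) ∩ S)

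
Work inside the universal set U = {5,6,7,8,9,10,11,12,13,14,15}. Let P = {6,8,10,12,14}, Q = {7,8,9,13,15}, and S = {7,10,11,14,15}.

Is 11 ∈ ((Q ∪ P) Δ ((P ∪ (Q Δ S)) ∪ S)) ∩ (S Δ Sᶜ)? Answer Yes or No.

11 ∉ Q and 11 ∉ P, so 11 ∉ Q ∪ P
11 ∉ Q and 11 ∈ S, so 11 ∈ Q Δ S
11 ∉ P and 11 ∈ (Q Δ S), so 11 ∈ P ∪ (Q Δ S)
11 ∈ (P ∪ (Q Δ S)) and 11 ∈ S, so 11 ∈ (P ∪ (Q Δ S)) ∪ S
11 ∉ (Q ∪ P) and 11 ∈ ((P ∪ (Q Δ S)) ∪ S), so 11 ∈ (Q ∪ P) Δ ((P ∪ (Q Δ S)) ∪ S)
11 ∈ S, so 11 ∉ Sᶜ
11 ∈ S and 11 ∉ Sᶜ, so 11 ∈ S Δ Sᶜ
11 ∈ ((Q ∪ P) Δ ((P ∪ (Q Δ S)) ∪ S)) and 11 ∈ (S Δ Sᶜ), so 11 ∈ ((Q ∪ P) Δ ((P ∪ (Q Δ S)) ∪ S)) ∩ (S Δ Sᶜ)

Yes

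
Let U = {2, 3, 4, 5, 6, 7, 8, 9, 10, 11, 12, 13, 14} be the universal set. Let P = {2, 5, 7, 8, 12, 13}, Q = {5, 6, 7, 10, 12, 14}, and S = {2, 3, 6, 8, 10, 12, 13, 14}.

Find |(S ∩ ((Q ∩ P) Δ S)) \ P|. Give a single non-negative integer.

4

Q ∩ P = {5, 7, 12}
(Q ∩ P) Δ S = {2, 3, 5, 6, 7, 8, 10, 13, 14}
S ∩ ((Q ∩ P) Δ S) = {2, 3, 6, 8, 10, 13, 14}
(S ∩ ((Q ∩ P) Δ S)) \ P = {3, 6, 10, 14}
|(S ∩ ((Q ∩ P) Δ S)) \ P| = 4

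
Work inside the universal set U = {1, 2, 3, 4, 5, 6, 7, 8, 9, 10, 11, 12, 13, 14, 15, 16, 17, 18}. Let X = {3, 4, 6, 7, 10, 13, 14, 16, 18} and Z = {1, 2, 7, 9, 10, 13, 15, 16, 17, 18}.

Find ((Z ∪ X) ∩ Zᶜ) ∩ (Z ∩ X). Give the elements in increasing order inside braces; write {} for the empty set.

{}

Z ∪ X = {1, 2, 3, 4, 6, 7, 9, 10, 13, 14, 15, 16, 17, 18}
Zᶜ = {3, 4, 5, 6, 8, 11, 12, 14}
(Z ∪ X) ∩ Zᶜ = {3, 4, 6, 14}
Z ∩ X = {7, 10, 13, 16, 18}
((Z ∪ X) ∩ Zᶜ) ∩ (Z ∩ X) = {}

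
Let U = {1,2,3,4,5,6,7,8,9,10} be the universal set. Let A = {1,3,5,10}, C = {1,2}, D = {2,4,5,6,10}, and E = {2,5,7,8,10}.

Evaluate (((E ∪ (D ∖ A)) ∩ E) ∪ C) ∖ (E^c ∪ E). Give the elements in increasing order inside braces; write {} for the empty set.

{}

D ∖ A = {2,4,6}
E ∪ (D ∖ A) = {2,4,5,6,7,8,10}
(E ∪ (D ∖ A)) ∩ E = {2,5,7,8,10}
((E ∪ (D ∖ A)) ∩ E) ∪ C = {1,2,5,7,8,10}
E^c = {1,3,4,6,9}
E^c ∪ E = {1,2,3,4,5,6,7,8,9,10}
(((E ∪ (D ∖ A)) ∩ E) ∪ C) ∖ (E^c ∪ E) = {}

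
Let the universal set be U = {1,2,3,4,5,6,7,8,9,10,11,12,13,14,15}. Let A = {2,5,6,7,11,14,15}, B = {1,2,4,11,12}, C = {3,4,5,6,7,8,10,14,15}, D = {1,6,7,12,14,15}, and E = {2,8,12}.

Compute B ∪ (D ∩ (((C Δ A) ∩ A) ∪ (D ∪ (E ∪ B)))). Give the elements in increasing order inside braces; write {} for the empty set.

{1,2,4,6,7,11,12,14,15}

C Δ A = {2,3,4,8,10,11}
(C Δ A) ∩ A = {2,11}
E ∪ B = {1,2,4,8,11,12}
D ∪ (E ∪ B) = {1,2,4,6,7,8,11,12,14,15}
((C Δ A) ∩ A) ∪ (D ∪ (E ∪ B)) = {1,2,4,6,7,8,11,12,14,15}
D ∩ (((C Δ A) ∩ A) ∪ (D ∪ (E ∪ B))) = {1,6,7,12,14,15}
B ∪ (D ∩ (((C Δ A) ∩ A) ∪ (D ∪ (E ∪ B)))) = {1,2,4,6,7,11,12,14,15}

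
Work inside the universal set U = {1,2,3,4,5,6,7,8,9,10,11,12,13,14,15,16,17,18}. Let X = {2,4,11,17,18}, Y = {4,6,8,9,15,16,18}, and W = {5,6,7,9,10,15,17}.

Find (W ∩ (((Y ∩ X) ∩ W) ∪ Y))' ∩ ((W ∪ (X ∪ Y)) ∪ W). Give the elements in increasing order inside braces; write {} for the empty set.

{2,4,5,7,8,10,11,16,17,18}

Y ∩ X = {4,18}
(Y ∩ X) ∩ W = {}
((Y ∩ X) ∩ W) ∪ Y = {4,6,8,9,15,16,18}
W ∩ (((Y ∩ X) ∩ W) ∪ Y) = {6,9,15}
(W ∩ (((Y ∩ X) ∩ W) ∪ Y))' = {1,2,3,4,5,7,8,10,11,12,13,14,16,17,18}
X ∪ Y = {2,4,6,8,9,11,15,16,17,18}
W ∪ (X ∪ Y) = {2,4,5,6,7,8,9,10,11,15,16,17,18}
(W ∪ (X ∪ Y)) ∪ W = {2,4,5,6,7,8,9,10,11,15,16,17,18}
(W ∩ (((Y ∩ X) ∩ W) ∪ Y))' ∩ ((W ∪ (X ∪ Y)) ∪ W) = {2,4,5,7,8,10,11,16,17,18}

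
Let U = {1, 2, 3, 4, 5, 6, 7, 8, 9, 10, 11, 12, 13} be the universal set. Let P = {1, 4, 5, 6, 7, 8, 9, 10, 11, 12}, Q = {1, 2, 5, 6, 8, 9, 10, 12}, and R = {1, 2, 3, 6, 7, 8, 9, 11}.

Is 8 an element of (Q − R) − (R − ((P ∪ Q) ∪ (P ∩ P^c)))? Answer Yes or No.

8 ∈ Q and 8 ∈ R, so 8 ∉ Q − R
8 ∈ P and 8 ∈ Q, so 8 ∈ P ∪ Q
8 ∈ P, so 8 ∉ P^c
8 ∈ P and 8 ∉ P^c, so 8 ∉ P ∩ P^c
8 ∈ (P ∪ Q) and 8 ∉ (P ∩ P^c), so 8 ∈ (P ∪ Q) ∪ (P ∩ P^c)
8 ∈ R and 8 ∈ ((P ∪ Q) ∪ (P ∩ P^c)), so 8 ∉ R − ((P ∪ Q) ∪ (P ∩ P^c))
8 ∉ (Q − R) and 8 ∉ (R − ((P ∪ Q) ∪ (P ∩ P^c))), so 8 ∉ (Q − R) − (R − ((P ∪ Q) ∪ (P ∩ P^c)))

No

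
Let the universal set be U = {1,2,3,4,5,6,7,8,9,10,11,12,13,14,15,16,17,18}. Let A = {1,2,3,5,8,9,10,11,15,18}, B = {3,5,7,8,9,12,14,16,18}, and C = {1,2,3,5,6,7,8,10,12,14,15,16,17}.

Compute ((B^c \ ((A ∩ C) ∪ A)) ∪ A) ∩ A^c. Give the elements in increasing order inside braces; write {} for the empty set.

B^c = {1,2,4,6,10,11,13,15,17}
A ∩ C = {1,2,3,5,8,10,15}
(A ∩ C) ∪ A = {1,2,3,5,8,9,10,11,15,18}
B^c \ ((A ∩ C) ∪ A) = {4,6,13,17}
(B^c \ ((A ∩ C) ∪ A)) ∪ A = {1,2,3,4,5,6,8,9,10,11,13,15,17,18}
A^c = {4,6,7,12,13,14,16,17}
((B^c \ ((A ∩ C) ∪ A)) ∪ A) ∩ A^c = {4,6,13,17}

{4,6,13,17}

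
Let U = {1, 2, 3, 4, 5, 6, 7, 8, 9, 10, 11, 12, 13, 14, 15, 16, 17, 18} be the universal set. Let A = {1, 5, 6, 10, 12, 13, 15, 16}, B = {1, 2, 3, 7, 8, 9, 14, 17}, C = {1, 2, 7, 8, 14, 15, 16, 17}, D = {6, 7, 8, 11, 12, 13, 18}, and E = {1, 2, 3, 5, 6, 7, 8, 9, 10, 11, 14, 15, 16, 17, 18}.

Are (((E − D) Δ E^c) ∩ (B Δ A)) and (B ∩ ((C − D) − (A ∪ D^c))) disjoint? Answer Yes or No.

Yes

E − D = {1, 2, 3, 5, 9, 10, 14, 15, 16, 17}
E^c = {4, 12, 13}
(E − D) Δ E^c = {1, 2, 3, 4, 5, 9, 10, 12, 13, 14, 15, 16, 17}
B Δ A = {2, 3, 5, 6, 7, 8, 9, 10, 12, 13, 14, 15, 16, 17}
((E − D) Δ E^c) ∩ (B Δ A) = {2, 3, 5, 9, 10, 12, 13, 14, 15, 16, 17}
C − D = {1, 2, 14, 15, 16, 17}
D^c = {1, 2, 3, 4, 5, 9, 10, 14, 15, 16, 17}
A ∪ D^c = {1, 2, 3, 4, 5, 6, 9, 10, 12, 13, 14, 15, 16, 17}
(C − D) − (A ∪ D^c) = {}
B ∩ ((C − D) − (A ∪ D^c)) = {}
{2, 3, 5, 9, 10, 12, 13, 14, 15, 16, 17} and {} share no elements.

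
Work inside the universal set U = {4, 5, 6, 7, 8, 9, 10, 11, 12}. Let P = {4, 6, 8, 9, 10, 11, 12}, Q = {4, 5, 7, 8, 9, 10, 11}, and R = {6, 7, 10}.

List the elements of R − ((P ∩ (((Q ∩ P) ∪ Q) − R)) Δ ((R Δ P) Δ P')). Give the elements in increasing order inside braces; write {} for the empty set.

{6, 7, 10}

Q ∩ P = {4, 8, 9, 10, 11}
(Q ∩ P) ∪ Q = {4, 5, 7, 8, 9, 10, 11}
((Q ∩ P) ∪ Q) − R = {4, 5, 8, 9, 11}
P ∩ (((Q ∩ P) ∪ Q) − R) = {4, 8, 9, 11}
R Δ P = {4, 7, 8, 9, 11, 12}
P' = {5, 7}
(R Δ P) Δ P' = {4, 5, 8, 9, 11, 12}
(P ∩ (((Q ∩ P) ∪ Q) − R)) Δ ((R Δ P) Δ P') = {5, 12}
R − ((P ∩ (((Q ∩ P) ∪ Q) − R)) Δ ((R Δ P) Δ P')) = {6, 7, 10}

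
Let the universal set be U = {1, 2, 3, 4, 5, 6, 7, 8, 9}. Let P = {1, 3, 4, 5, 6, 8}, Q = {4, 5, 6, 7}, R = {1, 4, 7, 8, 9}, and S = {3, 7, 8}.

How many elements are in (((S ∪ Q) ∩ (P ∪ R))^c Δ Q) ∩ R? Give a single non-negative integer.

S ∪ Q = {3, 4, 5, 6, 7, 8}
P ∪ R = {1, 3, 4, 5, 6, 7, 8, 9}
(S ∪ Q) ∩ (P ∪ R) = {3, 4, 5, 6, 7, 8}
((S ∪ Q) ∩ (P ∪ R))^c = {1, 2, 9}
((S ∪ Q) ∩ (P ∪ R))^c Δ Q = {1, 2, 4, 5, 6, 7, 9}
(((S ∪ Q) ∩ (P ∪ R))^c Δ Q) ∩ R = {1, 4, 7, 9}
|(((S ∪ Q) ∩ (P ∪ R))^c Δ Q) ∩ R| = 4

4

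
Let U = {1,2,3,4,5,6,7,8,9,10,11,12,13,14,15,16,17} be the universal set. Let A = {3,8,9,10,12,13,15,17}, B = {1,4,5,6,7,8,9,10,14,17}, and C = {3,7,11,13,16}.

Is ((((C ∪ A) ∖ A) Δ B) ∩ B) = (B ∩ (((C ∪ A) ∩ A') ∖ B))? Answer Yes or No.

No

C ∪ A = {3,7,8,9,10,11,12,13,15,16,17}
(C ∪ A) ∖ A = {7,11,16}
((C ∪ A) ∖ A) Δ B = {1,4,5,6,8,9,10,11,14,16,17}
(((C ∪ A) ∖ A) Δ B) ∩ B = {1,4,5,6,8,9,10,14,17}
A' = {1,2,4,5,6,7,11,14,16}
(C ∪ A) ∩ A' = {7,11,16}
((C ∪ A) ∩ A') ∖ B = {11,16}
B ∩ (((C ∪ A) ∩ A') ∖ B) = {}
1 ∈ (((C ∪ A) ∖ A) Δ B) ∩ B but 1 ∉ B ∩ (((C ∪ A) ∩ A') ∖ B), so they differ.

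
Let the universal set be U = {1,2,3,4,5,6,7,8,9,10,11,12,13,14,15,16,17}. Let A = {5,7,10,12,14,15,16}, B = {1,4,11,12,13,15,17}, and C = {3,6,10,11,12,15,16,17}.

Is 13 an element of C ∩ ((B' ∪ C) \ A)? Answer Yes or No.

13 ∈ B, so 13 ∉ B'
13 ∉ B' and 13 ∉ C, so 13 ∉ B' ∪ C
13 ∉ (B' ∪ C) and 13 ∉ A, so 13 ∉ (B' ∪ C) \ A
13 ∉ C and 13 ∉ ((B' ∪ C) \ A), so 13 ∉ C ∩ ((B' ∪ C) \ A)

No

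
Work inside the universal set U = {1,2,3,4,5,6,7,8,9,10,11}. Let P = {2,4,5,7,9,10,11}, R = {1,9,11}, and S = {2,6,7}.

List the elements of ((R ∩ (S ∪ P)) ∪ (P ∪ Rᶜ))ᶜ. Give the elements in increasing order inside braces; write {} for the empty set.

S ∪ P = {2,4,5,6,7,9,10,11}
R ∩ (S ∪ P) = {9,11}
Rᶜ = {2,3,4,5,6,7,8,10}
P ∪ Rᶜ = {2,3,4,5,6,7,8,9,10,11}
(R ∩ (S ∪ P)) ∪ (P ∪ Rᶜ) = {2,3,4,5,6,7,8,9,10,11}
((R ∩ (S ∪ P)) ∪ (P ∪ Rᶜ))ᶜ = {1}

{1}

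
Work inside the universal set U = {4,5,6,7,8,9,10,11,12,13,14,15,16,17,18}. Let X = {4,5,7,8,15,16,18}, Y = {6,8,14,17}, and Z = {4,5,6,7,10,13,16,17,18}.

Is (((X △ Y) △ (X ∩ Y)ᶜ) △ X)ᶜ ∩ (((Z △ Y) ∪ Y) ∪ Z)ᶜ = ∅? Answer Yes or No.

X △ Y = {4,5,6,7,14,15,16,17,18}
X ∩ Y = {8}
(X ∩ Y)ᶜ = {4,5,6,7,9,10,11,12,13,14,15,16,17,18}
(X △ Y) △ (X ∩ Y)ᶜ = {9,10,11,12,13}
((X △ Y) △ (X ∩ Y)ᶜ) △ X = {4,5,7,8,9,10,11,12,13,15,16,18}
(((X △ Y) △ (X ∩ Y)ᶜ) △ X)ᶜ = {6,14,17}
Z △ Y = {4,5,7,8,10,13,14,16,18}
(Z △ Y) ∪ Y = {4,5,6,7,8,10,13,14,16,17,18}
((Z △ Y) ∪ Y) ∪ Z = {4,5,6,7,8,10,13,14,16,17,18}
(((Z △ Y) ∪ Y) ∪ Z)ᶜ = {9,11,12,15}
{6,14,17} and {9,11,12,15} share no elements.

Yes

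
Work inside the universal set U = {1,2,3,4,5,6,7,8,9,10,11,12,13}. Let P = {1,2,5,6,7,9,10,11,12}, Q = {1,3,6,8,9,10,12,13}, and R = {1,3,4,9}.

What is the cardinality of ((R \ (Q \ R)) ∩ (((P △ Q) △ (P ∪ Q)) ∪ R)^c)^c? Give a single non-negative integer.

Q \ R = {6,8,10,12,13}
R \ (Q \ R) = {1,3,4,9}
P △ Q = {2,3,5,7,8,11,13}
P ∪ Q = {1,2,3,5,6,7,8,9,10,11,12,13}
(P △ Q) △ (P ∪ Q) = {1,6,9,10,12}
((P △ Q) △ (P ∪ Q)) ∪ R = {1,3,4,6,9,10,12}
(((P △ Q) △ (P ∪ Q)) ∪ R)^c = {2,5,7,8,11,13}
(R \ (Q \ R)) ∩ (((P △ Q) △ (P ∪ Q)) ∪ R)^c = {}
((R \ (Q \ R)) ∩ (((P △ Q) △ (P ∪ Q)) ∪ R)^c)^c = {1,2,3,4,5,6,7,8,9,10,11,12,13}
|((R \ (Q \ R)) ∩ (((P △ Q) △ (P ∪ Q)) ∪ R)^c)^c| = 13

13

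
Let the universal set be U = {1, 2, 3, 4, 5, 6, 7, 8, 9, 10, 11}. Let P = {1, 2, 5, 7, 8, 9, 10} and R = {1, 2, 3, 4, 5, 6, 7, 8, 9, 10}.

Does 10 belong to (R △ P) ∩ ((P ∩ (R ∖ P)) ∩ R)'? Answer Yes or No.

No

10 ∈ R and 10 ∈ P, so 10 ∉ R △ P
10 ∈ R and 10 ∈ P, so 10 ∉ R ∖ P
10 ∈ P and 10 ∉ (R ∖ P), so 10 ∉ P ∩ (R ∖ P)
10 ∉ (P ∩ (R ∖ P)) and 10 ∈ R, so 10 ∉ (P ∩ (R ∖ P)) ∩ R
10 ∈ ((P ∩ (R ∖ P)) ∩ R)' since 10 ∉ ((P ∩ (R ∖ P)) ∩ R)
10 ∉ (R △ P) and 10 ∈ ((P ∩ (R ∖ P)) ∩ R)', so 10 ∉ (R △ P) ∩ ((P ∩ (R ∖ P)) ∩ R)'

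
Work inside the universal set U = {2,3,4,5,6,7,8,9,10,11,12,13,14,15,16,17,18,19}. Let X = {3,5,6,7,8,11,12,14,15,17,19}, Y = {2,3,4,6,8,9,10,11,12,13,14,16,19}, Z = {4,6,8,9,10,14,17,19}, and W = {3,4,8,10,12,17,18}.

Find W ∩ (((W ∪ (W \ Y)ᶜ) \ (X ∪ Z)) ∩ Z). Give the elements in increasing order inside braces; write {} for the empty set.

{}

W \ Y = {17,18}
(W \ Y)ᶜ = {2,3,4,5,6,7,8,9,10,11,12,13,14,15,16,19}
W ∪ (W \ Y)ᶜ = {2,3,4,5,6,7,8,9,10,11,12,13,14,15,16,17,18,19}
X ∪ Z = {3,4,5,6,7,8,9,10,11,12,14,15,17,19}
(W ∪ (W \ Y)ᶜ) \ (X ∪ Z) = {2,13,16,18}
((W ∪ (W \ Y)ᶜ) \ (X ∪ Z)) ∩ Z = {}
W ∩ (((W ∪ (W \ Y)ᶜ) \ (X ∪ Z)) ∩ Z) = {}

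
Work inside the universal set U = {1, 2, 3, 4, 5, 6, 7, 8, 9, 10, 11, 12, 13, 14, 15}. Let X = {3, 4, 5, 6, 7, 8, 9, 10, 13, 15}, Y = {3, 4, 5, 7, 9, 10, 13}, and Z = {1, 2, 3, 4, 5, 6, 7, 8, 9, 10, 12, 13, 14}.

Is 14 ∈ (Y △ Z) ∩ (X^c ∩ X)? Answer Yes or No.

14 ∉ Y and 14 ∈ Z, so 14 ∈ Y △ Z
14 ∉ X, so 14 ∈ X^c
14 ∈ X^c and 14 ∉ X, so 14 ∉ X^c ∩ X
14 ∈ (Y △ Z) and 14 ∉ (X^c ∩ X), so 14 ∉ (Y △ Z) ∩ (X^c ∩ X)

No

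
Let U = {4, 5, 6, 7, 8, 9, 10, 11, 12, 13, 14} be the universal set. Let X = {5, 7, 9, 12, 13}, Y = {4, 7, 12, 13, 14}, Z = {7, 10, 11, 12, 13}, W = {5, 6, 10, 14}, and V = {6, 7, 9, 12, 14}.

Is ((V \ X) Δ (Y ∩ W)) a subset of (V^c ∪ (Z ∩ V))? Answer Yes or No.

V \ X = {6, 14}
Y ∩ W = {14}
(V \ X) Δ (Y ∩ W) = {6}
V^c = {4, 5, 8, 10, 11, 13}
Z ∩ V = {7, 12}
V^c ∪ (Z ∩ V) = {4, 5, 7, 8, 10, 11, 12, 13}
6 ∈ (V \ X) Δ (Y ∩ W) but 6 ∉ V^c ∪ (Z ∩ V), so the inclusion fails.

No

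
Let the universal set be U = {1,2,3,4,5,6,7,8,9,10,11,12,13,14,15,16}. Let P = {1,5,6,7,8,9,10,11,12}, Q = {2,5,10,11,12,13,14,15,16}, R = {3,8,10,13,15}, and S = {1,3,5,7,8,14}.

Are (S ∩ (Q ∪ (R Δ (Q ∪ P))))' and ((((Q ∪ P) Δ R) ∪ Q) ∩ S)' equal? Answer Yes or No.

Yes

Q ∪ P = {1,2,5,6,7,8,9,10,11,12,13,14,15,16}
R Δ (Q ∪ P) = {1,2,3,5,6,7,9,11,12,14,16}
Q ∪ (R Δ (Q ∪ P)) = {1,2,3,5,6,7,9,10,11,12,13,14,15,16}
S ∩ (Q ∪ (R Δ (Q ∪ P))) = {1,3,5,7,14}
(S ∩ (Q ∪ (R Δ (Q ∪ P))))' = {2,4,6,8,9,10,11,12,13,15,16}
(Q ∪ P) Δ R = {1,2,3,5,6,7,9,11,12,14,16}
((Q ∪ P) Δ R) ∪ Q = {1,2,3,5,6,7,9,10,11,12,13,14,15,16}
(((Q ∪ P) Δ R) ∪ Q) ∩ S = {1,3,5,7,14}
((((Q ∪ P) Δ R) ∪ Q) ∩ S)' = {2,4,6,8,9,10,11,12,13,15,16}
Both equal {2,4,6,8,9,10,11,12,13,15,16}, so (S ∩ (Q ∪ (R Δ (Q ∪ P))))' = ((((Q ∪ P) Δ R) ∪ Q) ∩ S)'.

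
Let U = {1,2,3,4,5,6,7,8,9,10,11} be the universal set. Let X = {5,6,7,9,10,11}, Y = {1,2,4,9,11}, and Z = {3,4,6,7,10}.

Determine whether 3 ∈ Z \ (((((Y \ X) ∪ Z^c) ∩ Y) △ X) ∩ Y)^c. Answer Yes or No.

3 ∉ Y and 3 ∉ X, so 3 ∉ Y \ X
3 ∈ Z, so 3 ∉ Z^c
3 ∉ (Y \ X) and 3 ∉ Z^c, so 3 ∉ (Y \ X) ∪ Z^c
3 ∉ ((Y \ X) ∪ Z^c) and 3 ∉ Y, so 3 ∉ ((Y \ X) ∪ Z^c) ∩ Y
3 ∉ (((Y \ X) ∪ Z^c) ∩ Y) and 3 ∉ X, so 3 ∉ (((Y \ X) ∪ Z^c) ∩ Y) △ X
3 ∉ ((((Y \ X) ∪ Z^c) ∩ Y) △ X) and 3 ∉ Y, so 3 ∉ ((((Y \ X) ∪ Z^c) ∩ Y) △ X) ∩ Y
3 ∈ (((((Y \ X) ∪ Z^c) ∩ Y) △ X) ∩ Y)^c since 3 ∉ (((((Y \ X) ∪ Z^c) ∩ Y) △ X) ∩ Y)
3 ∈ Z and 3 ∈ (((((Y \ X) ∪ Z^c) ∩ Y) △ X) ∩ Y)^c, so 3 ∉ Z \ (((((Y \ X) ∪ Z^c) ∩ Y) △ X) ∩ Y)^c

No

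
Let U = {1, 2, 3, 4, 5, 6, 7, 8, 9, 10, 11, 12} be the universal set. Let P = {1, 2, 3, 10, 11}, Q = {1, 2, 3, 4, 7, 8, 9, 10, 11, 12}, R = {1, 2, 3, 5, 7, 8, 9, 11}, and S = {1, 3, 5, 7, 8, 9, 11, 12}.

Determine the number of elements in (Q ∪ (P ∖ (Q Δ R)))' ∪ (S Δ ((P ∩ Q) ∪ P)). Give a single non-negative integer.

8

Q Δ R = {4, 5, 10, 12}
P ∖ (Q Δ R) = {1, 2, 3, 11}
Q ∪ (P ∖ (Q Δ R)) = {1, 2, 3, 4, 7, 8, 9, 10, 11, 12}
(Q ∪ (P ∖ (Q Δ R)))' = {5, 6}
P ∩ Q = {1, 2, 3, 10, 11}
(P ∩ Q) ∪ P = {1, 2, 3, 10, 11}
S Δ ((P ∩ Q) ∪ P) = {2, 5, 7, 8, 9, 10, 12}
(Q ∪ (P ∖ (Q Δ R)))' ∪ (S Δ ((P ∩ Q) ∪ P)) = {2, 5, 6, 7, 8, 9, 10, 12}
|(Q ∪ (P ∖ (Q Δ R)))' ∪ (S Δ ((P ∩ Q) ∪ P))| = 8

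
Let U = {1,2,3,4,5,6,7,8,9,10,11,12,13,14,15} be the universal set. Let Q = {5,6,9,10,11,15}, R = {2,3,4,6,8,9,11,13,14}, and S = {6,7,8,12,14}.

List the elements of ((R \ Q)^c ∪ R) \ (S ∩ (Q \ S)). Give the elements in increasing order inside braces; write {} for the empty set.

{1,2,3,4,5,6,7,8,9,10,11,12,13,14,15}

R \ Q = {2,3,4,8,13,14}
(R \ Q)^c = {1,5,6,7,9,10,11,12,15}
(R \ Q)^c ∪ R = {1,2,3,4,5,6,7,8,9,10,11,12,13,14,15}
Q \ S = {5,9,10,11,15}
S ∩ (Q \ S) = {}
((R \ Q)^c ∪ R) \ (S ∩ (Q \ S)) = {1,2,3,4,5,6,7,8,9,10,11,12,13,14,15}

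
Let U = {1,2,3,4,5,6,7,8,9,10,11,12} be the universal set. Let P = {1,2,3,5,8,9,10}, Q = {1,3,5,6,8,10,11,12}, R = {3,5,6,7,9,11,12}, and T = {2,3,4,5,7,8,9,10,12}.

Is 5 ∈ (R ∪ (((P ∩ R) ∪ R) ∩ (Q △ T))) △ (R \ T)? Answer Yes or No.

5 ∈ P and 5 ∈ R, so 5 ∈ P ∩ R
5 ∈ (P ∩ R) and 5 ∈ R, so 5 ∈ (P ∩ R) ∪ R
5 ∈ Q and 5 ∈ T, so 5 ∉ Q △ T
5 ∈ ((P ∩ R) ∪ R) and 5 ∉ (Q △ T), so 5 ∉ ((P ∩ R) ∪ R) ∩ (Q △ T)
5 ∈ R and 5 ∉ (((P ∩ R) ∪ R) ∩ (Q △ T)), so 5 ∈ R ∪ (((P ∩ R) ∪ R) ∩ (Q △ T))
5 ∈ R and 5 ∈ T, so 5 ∉ R \ T
5 ∈ (R ∪ (((P ∩ R) ∪ R) ∩ (Q △ T))) and 5 ∉ (R \ T), so 5 ∈ (R ∪ (((P ∩ R) ∪ R) ∩ (Q △ T))) △ (R \ T)

Yes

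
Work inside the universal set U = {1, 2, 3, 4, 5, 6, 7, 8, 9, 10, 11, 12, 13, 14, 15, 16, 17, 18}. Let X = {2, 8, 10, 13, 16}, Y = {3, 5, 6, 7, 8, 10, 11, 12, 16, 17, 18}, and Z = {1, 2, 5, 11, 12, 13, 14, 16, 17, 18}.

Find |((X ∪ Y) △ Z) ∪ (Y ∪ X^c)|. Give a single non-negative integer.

X ∪ Y = {2, 3, 5, 6, 7, 8, 10, 11, 12, 13, 16, 17, 18}
(X ∪ Y) △ Z = {1, 3, 6, 7, 8, 10, 14}
X^c = {1, 3, 4, 5, 6, 7, 9, 11, 12, 14, 15, 17, 18}
Y ∪ X^c = {1, 3, 4, 5, 6, 7, 8, 9, 10, 11, 12, 14, 15, 16, 17, 18}
((X ∪ Y) △ Z) ∪ (Y ∪ X^c) = {1, 3, 4, 5, 6, 7, 8, 9, 10, 11, 12, 14, 15, 16, 17, 18}
|((X ∪ Y) △ Z) ∪ (Y ∪ X^c)| = 16

16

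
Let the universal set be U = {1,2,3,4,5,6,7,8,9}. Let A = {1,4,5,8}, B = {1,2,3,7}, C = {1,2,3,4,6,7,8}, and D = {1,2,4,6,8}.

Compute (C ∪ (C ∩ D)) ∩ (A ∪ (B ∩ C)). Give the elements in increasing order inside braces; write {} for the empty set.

{1,2,3,4,7,8}

C ∩ D = {1,2,4,6,8}
C ∪ (C ∩ D) = {1,2,3,4,6,7,8}
B ∩ C = {1,2,3,7}
A ∪ (B ∩ C) = {1,2,3,4,5,7,8}
(C ∪ (C ∩ D)) ∩ (A ∪ (B ∩ C)) = {1,2,3,4,7,8}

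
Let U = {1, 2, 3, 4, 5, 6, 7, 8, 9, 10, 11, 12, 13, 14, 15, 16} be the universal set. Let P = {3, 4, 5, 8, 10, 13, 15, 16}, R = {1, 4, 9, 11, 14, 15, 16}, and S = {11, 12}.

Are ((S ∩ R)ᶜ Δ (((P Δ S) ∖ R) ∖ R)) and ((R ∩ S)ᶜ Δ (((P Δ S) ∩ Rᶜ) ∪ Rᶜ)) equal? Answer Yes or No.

No

S ∩ R = {11}
(S ∩ R)ᶜ = {1, 2, 3, 4, 5, 6, 7, 8, 9, 10, 12, 13, 14, 15, 16}
P Δ S = {3, 4, 5, 8, 10, 11, 12, 13, 15, 16}
(P Δ S) ∖ R = {3, 5, 8, 10, 12, 13}
((P Δ S) ∖ R) ∖ R = {3, 5, 8, 10, 12, 13}
(S ∩ R)ᶜ Δ (((P Δ S) ∖ R) ∖ R) = {1, 2, 4, 6, 7, 9, 14, 15, 16}
R ∩ S = {11}
(R ∩ S)ᶜ = {1, 2, 3, 4, 5, 6, 7, 8, 9, 10, 12, 13, 14, 15, 16}
Rᶜ = {2, 3, 5, 6, 7, 8, 10, 12, 13}
(P Δ S) ∩ Rᶜ = {3, 5, 8, 10, 12, 13}
((P Δ S) ∩ Rᶜ) ∪ Rᶜ = {2, 3, 5, 6, 7, 8, 10, 12, 13}
(R ∩ S)ᶜ Δ (((P Δ S) ∩ Rᶜ) ∪ Rᶜ) = {1, 4, 9, 14, 15, 16}
2 ∈ (S ∩ R)ᶜ Δ (((P Δ S) ∖ R) ∖ R) but 2 ∉ (R ∩ S)ᶜ Δ (((P Δ S) ∩ Rᶜ) ∪ Rᶜ), so they differ.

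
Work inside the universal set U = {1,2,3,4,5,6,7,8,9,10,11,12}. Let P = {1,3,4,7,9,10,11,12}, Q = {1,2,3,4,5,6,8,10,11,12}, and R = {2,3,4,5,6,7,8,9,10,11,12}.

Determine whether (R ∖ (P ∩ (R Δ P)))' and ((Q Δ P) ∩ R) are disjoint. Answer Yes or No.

Yes

R Δ P = {1,2,5,6,8}
P ∩ (R Δ P) = {1}
R ∖ (P ∩ (R Δ P)) = {2,3,4,5,6,7,8,9,10,11,12}
(R ∖ (P ∩ (R Δ P)))' = {1}
Q Δ P = {2,5,6,7,8,9}
(Q Δ P) ∩ R = {2,5,6,7,8,9}
{1} and {2,5,6,7,8,9} share no elements.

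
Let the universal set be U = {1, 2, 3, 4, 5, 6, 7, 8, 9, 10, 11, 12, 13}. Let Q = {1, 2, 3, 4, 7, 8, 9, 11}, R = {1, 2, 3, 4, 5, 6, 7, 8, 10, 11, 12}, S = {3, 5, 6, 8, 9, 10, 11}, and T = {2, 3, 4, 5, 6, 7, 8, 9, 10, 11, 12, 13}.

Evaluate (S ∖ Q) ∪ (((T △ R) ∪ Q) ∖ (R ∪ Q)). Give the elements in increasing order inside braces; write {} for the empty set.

{5, 6, 10, 13}

S ∖ Q = {5, 6, 10}
T △ R = {1, 9, 13}
(T △ R) ∪ Q = {1, 2, 3, 4, 7, 8, 9, 11, 13}
R ∪ Q = {1, 2, 3, 4, 5, 6, 7, 8, 9, 10, 11, 12}
((T △ R) ∪ Q) ∖ (R ∪ Q) = {13}
(S ∖ Q) ∪ (((T △ R) ∪ Q) ∖ (R ∪ Q)) = {5, 6, 10, 13}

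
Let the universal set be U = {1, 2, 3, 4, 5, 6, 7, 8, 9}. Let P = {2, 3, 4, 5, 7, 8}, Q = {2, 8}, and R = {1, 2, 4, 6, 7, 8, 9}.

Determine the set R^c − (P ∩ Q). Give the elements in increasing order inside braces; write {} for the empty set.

{3, 5}

R^c = {3, 5}
P ∩ Q = {2, 8}
R^c − (P ∩ Q) = {3, 5}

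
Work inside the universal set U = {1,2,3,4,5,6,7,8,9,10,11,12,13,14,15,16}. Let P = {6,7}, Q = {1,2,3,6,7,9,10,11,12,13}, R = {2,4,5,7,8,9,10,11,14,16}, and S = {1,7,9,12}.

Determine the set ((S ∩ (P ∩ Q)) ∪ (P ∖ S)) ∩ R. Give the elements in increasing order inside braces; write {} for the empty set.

{7}

P ∩ Q = {6,7}
S ∩ (P ∩ Q) = {7}
P ∖ S = {6}
(S ∩ (P ∩ Q)) ∪ (P ∖ S) = {6,7}
((S ∩ (P ∩ Q)) ∪ (P ∖ S)) ∩ R = {7}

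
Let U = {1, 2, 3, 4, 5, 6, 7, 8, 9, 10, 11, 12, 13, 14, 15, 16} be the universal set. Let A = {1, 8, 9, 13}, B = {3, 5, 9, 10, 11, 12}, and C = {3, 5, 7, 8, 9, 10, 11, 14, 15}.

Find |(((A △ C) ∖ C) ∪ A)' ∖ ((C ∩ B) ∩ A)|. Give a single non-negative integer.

12

A △ C = {1, 3, 5, 7, 10, 11, 13, 14, 15}
(A △ C) ∖ C = {1, 13}
((A △ C) ∖ C) ∪ A = {1, 8, 9, 13}
(((A △ C) ∖ C) ∪ A)' = {2, 3, 4, 5, 6, 7, 10, 11, 12, 14, 15, 16}
C ∩ B = {3, 5, 9, 10, 11}
(C ∩ B) ∩ A = {9}
(((A △ C) ∖ C) ∪ A)' ∖ ((C ∩ B) ∩ A) = {2, 3, 4, 5, 6, 7, 10, 11, 12, 14, 15, 16}
|(((A △ C) ∖ C) ∪ A)' ∖ ((C ∩ B) ∩ A)| = 12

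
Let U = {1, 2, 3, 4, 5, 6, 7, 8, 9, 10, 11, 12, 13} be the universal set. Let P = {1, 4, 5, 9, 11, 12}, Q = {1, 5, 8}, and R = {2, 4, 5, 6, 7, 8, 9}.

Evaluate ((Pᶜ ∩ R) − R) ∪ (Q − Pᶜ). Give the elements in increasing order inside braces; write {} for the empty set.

Pᶜ = {2, 3, 6, 7, 8, 10, 13}
Pᶜ ∩ R = {2, 6, 7, 8}
(Pᶜ ∩ R) − R = {}
Q − Pᶜ = {1, 5}
((Pᶜ ∩ R) − R) ∪ (Q − Pᶜ) = {1, 5}

{1, 5}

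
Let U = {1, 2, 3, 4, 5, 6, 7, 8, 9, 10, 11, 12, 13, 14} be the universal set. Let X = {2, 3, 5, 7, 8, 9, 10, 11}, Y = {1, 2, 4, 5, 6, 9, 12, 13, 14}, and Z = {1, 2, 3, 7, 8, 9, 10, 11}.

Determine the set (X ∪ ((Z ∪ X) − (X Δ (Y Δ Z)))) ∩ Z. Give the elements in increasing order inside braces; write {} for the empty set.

Z ∪ X = {1, 2, 3, 5, 7, 8, 9, 10, 11}
Y Δ Z = {3, 4, 5, 6, 7, 8, 10, 11, 12, 13, 14}
X Δ (Y Δ Z) = {2, 4, 6, 9, 12, 13, 14}
(Z ∪ X) − (X Δ (Y Δ Z)) = {1, 3, 5, 7, 8, 10, 11}
X ∪ ((Z ∪ X) − (X Δ (Y Δ Z))) = {1, 2, 3, 5, 7, 8, 9, 10, 11}
(X ∪ ((Z ∪ X) − (X Δ (Y Δ Z)))) ∩ Z = {1, 2, 3, 7, 8, 9, 10, 11}

{1, 2, 3, 7, 8, 9, 10, 11}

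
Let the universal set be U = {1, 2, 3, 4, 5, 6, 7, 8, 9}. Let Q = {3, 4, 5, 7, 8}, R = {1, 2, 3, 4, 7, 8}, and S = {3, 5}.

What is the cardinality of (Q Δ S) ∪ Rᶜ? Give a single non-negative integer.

6

Q Δ S = {4, 7, 8}
Rᶜ = {5, 6, 9}
(Q Δ S) ∪ Rᶜ = {4, 5, 6, 7, 8, 9}
|(Q Δ S) ∪ Rᶜ| = 6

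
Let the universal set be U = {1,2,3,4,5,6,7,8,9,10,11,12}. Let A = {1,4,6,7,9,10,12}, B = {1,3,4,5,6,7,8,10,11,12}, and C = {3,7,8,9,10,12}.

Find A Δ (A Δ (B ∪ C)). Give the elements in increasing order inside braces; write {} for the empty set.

B ∪ C = {1,3,4,5,6,7,8,9,10,11,12}
A Δ (B ∪ C) = {3,5,8,11}
A Δ (A Δ (B ∪ C)) = {1,3,4,5,6,7,8,9,10,11,12}

{1,3,4,5,6,7,8,9,10,11,12}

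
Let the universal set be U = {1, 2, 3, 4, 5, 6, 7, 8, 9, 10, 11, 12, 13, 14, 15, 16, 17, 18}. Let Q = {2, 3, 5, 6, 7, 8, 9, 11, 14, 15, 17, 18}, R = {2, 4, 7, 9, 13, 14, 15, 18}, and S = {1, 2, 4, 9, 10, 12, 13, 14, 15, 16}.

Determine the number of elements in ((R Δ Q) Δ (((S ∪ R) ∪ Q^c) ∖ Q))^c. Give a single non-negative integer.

R Δ Q = {3, 4, 5, 6, 8, 11, 13, 17}
S ∪ R = {1, 2, 4, 7, 9, 10, 12, 13, 14, 15, 16, 18}
Q^c = {1, 4, 10, 12, 13, 16}
(S ∪ R) ∪ Q^c = {1, 2, 4, 7, 9, 10, 12, 13, 14, 15, 16, 18}
((S ∪ R) ∪ Q^c) ∖ Q = {1, 4, 10, 12, 13, 16}
(R Δ Q) Δ (((S ∪ R) ∪ Q^c) ∖ Q) = {1, 3, 5, 6, 8, 10, 11, 12, 16, 17}
((R Δ Q) Δ (((S ∪ R) ∪ Q^c) ∖ Q))^c = {2, 4, 7, 9, 13, 14, 15, 18}
|((R Δ Q) Δ (((S ∪ R) ∪ Q^c) ∖ Q))^c| = 8

8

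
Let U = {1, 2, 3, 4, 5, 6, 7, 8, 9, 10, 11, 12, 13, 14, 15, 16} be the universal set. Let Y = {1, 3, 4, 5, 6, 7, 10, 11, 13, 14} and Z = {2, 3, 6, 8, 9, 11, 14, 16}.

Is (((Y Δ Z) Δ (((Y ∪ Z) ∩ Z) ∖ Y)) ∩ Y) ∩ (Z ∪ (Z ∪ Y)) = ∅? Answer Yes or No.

No

Y Δ Z = {1, 2, 4, 5, 7, 8, 9, 10, 13, 16}
Y ∪ Z = {1, 2, 3, 4, 5, 6, 7, 8, 9, 10, 11, 13, 14, 16}
(Y ∪ Z) ∩ Z = {2, 3, 6, 8, 9, 11, 14, 16}
((Y ∪ Z) ∩ Z) ∖ Y = {2, 8, 9, 16}
(Y Δ Z) Δ (((Y ∪ Z) ∩ Z) ∖ Y) = {1, 4, 5, 7, 10, 13}
((Y Δ Z) Δ (((Y ∪ Z) ∩ Z) ∖ Y)) ∩ Y = {1, 4, 5, 7, 10, 13}
Z ∪ Y = {1, 2, 3, 4, 5, 6, 7, 8, 9, 10, 11, 13, 14, 16}
Z ∪ (Z ∪ Y) = {1, 2, 3, 4, 5, 6, 7, 8, 9, 10, 11, 13, 14, 16}
1 lies in both, so they are not disjoint.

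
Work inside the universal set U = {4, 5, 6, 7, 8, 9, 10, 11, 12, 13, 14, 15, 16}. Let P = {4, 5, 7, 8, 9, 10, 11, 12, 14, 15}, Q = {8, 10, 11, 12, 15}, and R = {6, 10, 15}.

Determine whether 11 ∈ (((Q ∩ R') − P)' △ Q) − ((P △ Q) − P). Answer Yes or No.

11 ∉ R, so 11 ∈ R'
11 ∈ Q and 11 ∈ R', so 11 ∈ Q ∩ R'
11 ∈ (Q ∩ R') and 11 ∈ P, so 11 ∉ (Q ∩ R') − P
11 ∈ ((Q ∩ R') − P)' since 11 ∉ ((Q ∩ R') − P)
11 ∈ ((Q ∩ R') − P)' and 11 ∈ Q, so 11 ∉ ((Q ∩ R') − P)' △ Q
11 ∈ P and 11 ∈ Q, so 11 ∉ P △ Q
11 ∉ (P △ Q) and 11 ∈ P, so 11 ∉ (P △ Q) − P
11 ∉ (((Q ∩ R') − P)' △ Q) and 11 ∉ ((P △ Q) − P), so 11 ∉ (((Q ∩ R') − P)' △ Q) − ((P △ Q) − P)

No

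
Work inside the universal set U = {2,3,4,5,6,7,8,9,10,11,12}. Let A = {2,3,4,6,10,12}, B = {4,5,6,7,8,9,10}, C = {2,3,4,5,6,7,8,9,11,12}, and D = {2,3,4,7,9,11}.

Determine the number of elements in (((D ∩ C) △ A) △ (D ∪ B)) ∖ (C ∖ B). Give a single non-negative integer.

3

D ∩ C = {2,3,4,7,9,11}
(D ∩ C) △ A = {6,7,9,10,11,12}
D ∪ B = {2,3,4,5,6,7,8,9,10,11}
((D ∩ C) △ A) △ (D ∪ B) = {2,3,4,5,8,12}
C ∖ B = {2,3,11,12}
(((D ∩ C) △ A) △ (D ∪ B)) ∖ (C ∖ B) = {4,5,8}
|(((D ∩ C) △ A) △ (D ∪ B)) ∖ (C ∖ B)| = 3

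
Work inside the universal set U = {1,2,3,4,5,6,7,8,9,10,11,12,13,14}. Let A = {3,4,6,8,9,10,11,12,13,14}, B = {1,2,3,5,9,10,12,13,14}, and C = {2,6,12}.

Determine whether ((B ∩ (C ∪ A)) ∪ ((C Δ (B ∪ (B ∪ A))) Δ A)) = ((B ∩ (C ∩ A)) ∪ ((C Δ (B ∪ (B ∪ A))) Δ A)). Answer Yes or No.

C ∪ A = {2,3,4,6,8,9,10,11,12,13,14}
B ∩ (C ∪ A) = {2,3,9,10,12,13,14}
B ∪ A = {1,2,3,4,5,6,8,9,10,11,12,13,14}
B ∪ (B ∪ A) = {1,2,3,4,5,6,8,9,10,11,12,13,14}
C Δ (B ∪ (B ∪ A)) = {1,3,4,5,8,9,10,11,13,14}
(C Δ (B ∪ (B ∪ A))) Δ A = {1,5,6,12}
(B ∩ (C ∪ A)) ∪ ((C Δ (B ∪ (B ∪ A))) Δ A) = {1,2,3,5,6,9,10,12,13,14}
C ∩ A = {6,12}
B ∩ (C ∩ A) = {12}
(B ∩ (C ∩ A)) ∪ ((C Δ (B ∪ (B ∪ A))) Δ A) = {1,5,6,12}
2 ∈ (B ∩ (C ∪ A)) ∪ ((C Δ (B ∪ (B ∪ A))) Δ A) but 2 ∉ (B ∩ (C ∩ A)) ∪ ((C Δ (B ∪ (B ∪ A))) Δ A), so they differ.

No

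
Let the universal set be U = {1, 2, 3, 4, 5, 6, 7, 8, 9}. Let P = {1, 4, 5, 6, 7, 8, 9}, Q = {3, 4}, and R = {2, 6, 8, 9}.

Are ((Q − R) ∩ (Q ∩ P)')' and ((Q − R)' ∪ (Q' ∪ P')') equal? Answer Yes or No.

Q − R = {3, 4}
Q ∩ P = {4}
(Q ∩ P)' = {1, 2, 3, 5, 6, 7, 8, 9}
(Q − R) ∩ (Q ∩ P)' = {3}
((Q − R) ∩ (Q ∩ P)')' = {1, 2, 4, 5, 6, 7, 8, 9}
(Q − R)' = {1, 2, 5, 6, 7, 8, 9}
Q' = {1, 2, 5, 6, 7, 8, 9}
P' = {2, 3}
Q' ∪ P' = {1, 2, 3, 5, 6, 7, 8, 9}
(Q' ∪ P')' = {4}
(Q − R)' ∪ (Q' ∪ P')' = {1, 2, 4, 5, 6, 7, 8, 9}
Both equal {1, 2, 4, 5, 6, 7, 8, 9}, so ((Q − R) ∩ (Q ∩ P)')' = (Q − R)' ∪ (Q' ∪ P')'.

Yes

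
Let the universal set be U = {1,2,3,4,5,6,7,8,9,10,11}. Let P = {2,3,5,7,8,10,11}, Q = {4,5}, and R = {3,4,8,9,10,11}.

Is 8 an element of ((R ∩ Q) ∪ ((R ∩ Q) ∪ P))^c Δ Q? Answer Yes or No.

8 ∈ R and 8 ∉ Q, so 8 ∉ R ∩ Q
8 ∈ R and 8 ∉ Q, so 8 ∉ R ∩ Q
8 ∉ (R ∩ Q) and 8 ∈ P, so 8 ∈ (R ∩ Q) ∪ P
8 ∉ (R ∩ Q) and 8 ∈ ((R ∩ Q) ∪ P), so 8 ∈ (R ∩ Q) ∪ ((R ∩ Q) ∪ P)
8 ∉ ((R ∩ Q) ∪ ((R ∩ Q) ∪ P))^c since 8 ∈ ((R ∩ Q) ∪ ((R ∩ Q) ∪ P))
8 ∉ ((R ∩ Q) ∪ ((R ∩ Q) ∪ P))^c and 8 ∉ Q, so 8 ∉ ((R ∩ Q) ∪ ((R ∩ Q) ∪ P))^c Δ Q

No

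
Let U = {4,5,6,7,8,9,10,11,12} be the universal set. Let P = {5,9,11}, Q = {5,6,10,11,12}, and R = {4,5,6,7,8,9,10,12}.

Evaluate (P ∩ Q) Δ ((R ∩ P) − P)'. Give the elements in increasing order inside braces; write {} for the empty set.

{4,6,7,8,9,10,12}

P ∩ Q = {5,11}
R ∩ P = {5,9}
(R ∩ P) − P = {}
((R ∩ P) − P)' = {4,5,6,7,8,9,10,11,12}
(P ∩ Q) Δ ((R ∩ P) − P)' = {4,6,7,8,9,10,12}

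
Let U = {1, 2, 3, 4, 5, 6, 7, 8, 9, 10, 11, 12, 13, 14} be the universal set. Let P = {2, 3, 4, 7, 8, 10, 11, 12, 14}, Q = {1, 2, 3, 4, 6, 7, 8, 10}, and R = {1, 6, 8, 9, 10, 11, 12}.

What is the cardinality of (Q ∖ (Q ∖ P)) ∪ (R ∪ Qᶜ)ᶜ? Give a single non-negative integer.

Q ∖ P = {1, 6}
Q ∖ (Q ∖ P) = {2, 3, 4, 7, 8, 10}
Qᶜ = {5, 9, 11, 12, 13, 14}
R ∪ Qᶜ = {1, 5, 6, 8, 9, 10, 11, 12, 13, 14}
(R ∪ Qᶜ)ᶜ = {2, 3, 4, 7}
(Q ∖ (Q ∖ P)) ∪ (R ∪ Qᶜ)ᶜ = {2, 3, 4, 7, 8, 10}
|(Q ∖ (Q ∖ P)) ∪ (R ∪ Qᶜ)ᶜ| = 6

6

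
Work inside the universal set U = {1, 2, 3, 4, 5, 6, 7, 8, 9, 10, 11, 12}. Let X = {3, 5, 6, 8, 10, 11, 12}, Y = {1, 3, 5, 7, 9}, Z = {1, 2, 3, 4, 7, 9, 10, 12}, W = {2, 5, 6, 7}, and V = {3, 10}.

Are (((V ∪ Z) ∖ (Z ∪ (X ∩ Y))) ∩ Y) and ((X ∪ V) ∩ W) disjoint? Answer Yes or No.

V ∪ Z = {1, 2, 3, 4, 7, 9, 10, 12}
X ∩ Y = {3, 5}
Z ∪ (X ∩ Y) = {1, 2, 3, 4, 5, 7, 9, 10, 12}
(V ∪ Z) ∖ (Z ∪ (X ∩ Y)) = {}
((V ∪ Z) ∖ (Z ∪ (X ∩ Y))) ∩ Y = {}
X ∪ V = {3, 5, 6, 8, 10, 11, 12}
(X ∪ V) ∩ W = {5, 6}
{} and {5, 6} share no elements.

Yes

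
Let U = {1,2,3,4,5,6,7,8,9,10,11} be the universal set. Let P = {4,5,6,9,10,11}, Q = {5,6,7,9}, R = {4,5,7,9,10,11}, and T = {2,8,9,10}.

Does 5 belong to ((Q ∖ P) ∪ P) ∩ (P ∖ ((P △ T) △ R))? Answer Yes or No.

Yes

5 ∈ Q and 5 ∈ P, so 5 ∉ Q ∖ P
5 ∉ (Q ∖ P) and 5 ∈ P, so 5 ∈ (Q ∖ P) ∪ P
5 ∈ P and 5 ∉ T, so 5 ∈ P △ T
5 ∈ (P △ T) and 5 ∈ R, so 5 ∉ (P △ T) △ R
5 ∈ P and 5 ∉ ((P △ T) △ R), so 5 ∈ P ∖ ((P △ T) △ R)
5 ∈ ((Q ∖ P) ∪ P) and 5 ∈ (P ∖ ((P △ T) △ R)), so 5 ∈ ((Q ∖ P) ∪ P) ∩ (P ∖ ((P △ T) △ R))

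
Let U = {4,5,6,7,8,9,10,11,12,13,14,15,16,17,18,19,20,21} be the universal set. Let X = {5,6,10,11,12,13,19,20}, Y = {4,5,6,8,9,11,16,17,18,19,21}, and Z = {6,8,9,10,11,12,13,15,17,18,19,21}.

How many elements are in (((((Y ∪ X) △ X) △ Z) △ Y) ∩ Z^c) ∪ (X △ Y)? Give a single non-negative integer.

Y ∪ X = {4,5,6,8,9,10,11,12,13,16,17,18,19,20,21}
(Y ∪ X) △ X = {4,8,9,16,17,18,21}
((Y ∪ X) △ X) △ Z = {4,6,10,11,12,13,15,16,19}
(((Y ∪ X) △ X) △ Z) △ Y = {5,8,9,10,12,13,15,17,18,21}
Z^c = {4,5,7,14,16,20}
((((Y ∪ X) △ X) △ Z) △ Y) ∩ Z^c = {5}
X △ Y = {4,8,9,10,12,13,16,17,18,20,21}
(((((Y ∪ X) △ X) △ Z) △ Y) ∩ Z^c) ∪ (X △ Y) = {4,5,8,9,10,12,13,16,17,18,20,21}
|(((((Y ∪ X) △ X) △ Z) △ Y) ∩ Z^c) ∪ (X △ Y)| = 12

12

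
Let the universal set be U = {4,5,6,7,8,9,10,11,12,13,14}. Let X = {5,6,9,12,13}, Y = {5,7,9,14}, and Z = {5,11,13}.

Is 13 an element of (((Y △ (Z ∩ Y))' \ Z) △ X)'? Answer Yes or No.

13 ∈ Z and 13 ∉ Y, so 13 ∉ Z ∩ Y
13 ∉ Y and 13 ∉ (Z ∩ Y), so 13 ∉ Y △ (Z ∩ Y)
13 ∈ (Y △ (Z ∩ Y))' since 13 ∉ (Y △ (Z ∩ Y))
13 ∈ (Y △ (Z ∩ Y))' and 13 ∈ Z, so 13 ∉ (Y △ (Z ∩ Y))' \ Z
13 ∉ ((Y △ (Z ∩ Y))' \ Z) and 13 ∈ X, so 13 ∈ ((Y △ (Z ∩ Y))' \ Z) △ X
13 ∉ (((Y △ (Z ∩ Y))' \ Z) △ X)' since 13 ∈ (((Y △ (Z ∩ Y))' \ Z) △ X)

No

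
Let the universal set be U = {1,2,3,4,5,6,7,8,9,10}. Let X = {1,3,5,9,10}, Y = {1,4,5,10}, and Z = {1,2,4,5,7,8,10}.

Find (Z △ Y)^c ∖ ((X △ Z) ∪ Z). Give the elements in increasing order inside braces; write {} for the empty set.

Z △ Y = {2,7,8}
(Z △ Y)^c = {1,3,4,5,6,9,10}
X △ Z = {2,3,4,7,8,9}
(X △ Z) ∪ Z = {1,2,3,4,5,7,8,9,10}
(Z △ Y)^c ∖ ((X △ Z) ∪ Z) = {6}

{6}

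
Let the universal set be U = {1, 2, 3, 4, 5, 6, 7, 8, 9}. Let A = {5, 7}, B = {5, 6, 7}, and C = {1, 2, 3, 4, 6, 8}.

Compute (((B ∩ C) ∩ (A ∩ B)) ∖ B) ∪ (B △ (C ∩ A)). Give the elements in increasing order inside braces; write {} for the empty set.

{5, 6, 7}

B ∩ C = {6}
A ∩ B = {5, 7}
(B ∩ C) ∩ (A ∩ B) = {}
((B ∩ C) ∩ (A ∩ B)) ∖ B = {}
C ∩ A = {}
B △ (C ∩ A) = {5, 6, 7}
(((B ∩ C) ∩ (A ∩ B)) ∖ B) ∪ (B △ (C ∩ A)) = {5, 6, 7}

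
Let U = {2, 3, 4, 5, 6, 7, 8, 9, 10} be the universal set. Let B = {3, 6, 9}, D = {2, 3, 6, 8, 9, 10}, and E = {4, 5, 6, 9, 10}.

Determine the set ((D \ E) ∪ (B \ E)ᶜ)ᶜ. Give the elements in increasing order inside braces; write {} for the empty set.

{}

D \ E = {2, 3, 8}
B \ E = {3}
(B \ E)ᶜ = {2, 4, 5, 6, 7, 8, 9, 10}
(D \ E) ∪ (B \ E)ᶜ = {2, 3, 4, 5, 6, 7, 8, 9, 10}
((D \ E) ∪ (B \ E)ᶜ)ᶜ = {}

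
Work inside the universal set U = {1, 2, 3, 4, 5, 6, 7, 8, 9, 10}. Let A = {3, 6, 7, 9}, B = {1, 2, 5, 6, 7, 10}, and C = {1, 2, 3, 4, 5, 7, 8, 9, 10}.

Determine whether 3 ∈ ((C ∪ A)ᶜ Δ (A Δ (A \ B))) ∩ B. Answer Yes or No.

No

3 ∈ C and 3 ∈ A, so 3 ∈ C ∪ A
3 ∉ (C ∪ A)ᶜ since 3 ∈ (C ∪ A)
3 ∈ A and 3 ∉ B, so 3 ∈ A \ B
3 ∈ A and 3 ∈ (A \ B), so 3 ∉ A Δ (A \ B)
3 ∉ (C ∪ A)ᶜ and 3 ∉ (A Δ (A \ B)), so 3 ∉ (C ∪ A)ᶜ Δ (A Δ (A \ B))
3 ∉ ((C ∪ A)ᶜ Δ (A Δ (A \ B))) and 3 ∉ B, so 3 ∉ ((C ∪ A)ᶜ Δ (A Δ (A \ B))) ∩ B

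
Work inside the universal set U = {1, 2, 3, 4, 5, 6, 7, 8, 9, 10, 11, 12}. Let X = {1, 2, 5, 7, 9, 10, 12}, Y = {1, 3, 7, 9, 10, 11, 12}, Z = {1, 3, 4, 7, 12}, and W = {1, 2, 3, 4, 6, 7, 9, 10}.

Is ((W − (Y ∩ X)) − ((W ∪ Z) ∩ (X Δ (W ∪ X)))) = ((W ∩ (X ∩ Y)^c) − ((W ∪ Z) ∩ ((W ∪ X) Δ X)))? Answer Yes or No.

Y ∩ X = {1, 7, 9, 10, 12}
W − (Y ∩ X) = {2, 3, 4, 6}
W ∪ Z = {1, 2, 3, 4, 6, 7, 9, 10, 12}
W ∪ X = {1, 2, 3, 4, 5, 6, 7, 9, 10, 12}
X Δ (W ∪ X) = {3, 4, 6}
(W ∪ Z) ∩ (X Δ (W ∪ X)) = {3, 4, 6}
(W − (Y ∩ X)) − ((W ∪ Z) ∩ (X Δ (W ∪ X))) = {2}
X ∩ Y = {1, 7, 9, 10, 12}
(X ∩ Y)^c = {2, 3, 4, 5, 6, 8, 11}
W ∩ (X ∩ Y)^c = {2, 3, 4, 6}
(W ∪ X) Δ X = {3, 4, 6}
(W ∪ Z) ∩ ((W ∪ X) Δ X) = {3, 4, 6}
(W ∩ (X ∩ Y)^c) − ((W ∪ Z) ∩ ((W ∪ X) Δ X)) = {2}
Both equal {2}, so (W − (Y ∩ X)) − ((W ∪ Z) ∩ (X Δ (W ∪ X))) = (W ∩ (X ∩ Y)^c) − ((W ∪ Z) ∩ ((W ∪ X) Δ X)).

Yes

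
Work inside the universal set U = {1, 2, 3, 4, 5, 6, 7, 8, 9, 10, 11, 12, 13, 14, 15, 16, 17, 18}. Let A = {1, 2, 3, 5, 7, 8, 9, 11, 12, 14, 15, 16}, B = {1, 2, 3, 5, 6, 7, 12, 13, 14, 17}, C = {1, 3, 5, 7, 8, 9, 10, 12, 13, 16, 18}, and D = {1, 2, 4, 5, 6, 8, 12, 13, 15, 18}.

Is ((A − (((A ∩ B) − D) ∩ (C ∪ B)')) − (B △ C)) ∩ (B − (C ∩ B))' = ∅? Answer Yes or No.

No

A ∩ B = {1, 2, 3, 5, 7, 12, 14}
(A ∩ B) − D = {3, 7, 14}
C ∪ B = {1, 2, 3, 5, 6, 7, 8, 9, 10, 12, 13, 14, 16, 17, 18}
(C ∪ B)' = {4, 11, 15}
((A ∩ B) − D) ∩ (C ∪ B)' = {}
A − (((A ∩ B) − D) ∩ (C ∪ B)') = {1, 2, 3, 5, 7, 8, 9, 11, 12, 14, 15, 16}
B △ C = {2, 6, 8, 9, 10, 14, 16, 17, 18}
(A − (((A ∩ B) − D) ∩ (C ∪ B)')) − (B △ C) = {1, 3, 5, 7, 11, 12, 15}
C ∩ B = {1, 3, 5, 7, 12, 13}
B − (C ∩ B) = {2, 6, 14, 17}
(B − (C ∩ B))' = {1, 3, 4, 5, 7, 8, 9, 10, 11, 12, 13, 15, 16, 18}
1 lies in both, so they are not disjoint.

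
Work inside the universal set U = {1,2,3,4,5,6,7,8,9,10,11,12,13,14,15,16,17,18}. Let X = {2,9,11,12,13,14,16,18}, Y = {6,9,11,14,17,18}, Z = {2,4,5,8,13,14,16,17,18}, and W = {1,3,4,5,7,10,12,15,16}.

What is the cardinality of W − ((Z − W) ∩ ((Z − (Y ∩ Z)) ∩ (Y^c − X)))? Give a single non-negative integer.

Z − W = {2,8,13,14,17,18}
Y ∩ Z = {14,17,18}
Z − (Y ∩ Z) = {2,4,5,8,13,16}
Y^c = {1,2,3,4,5,7,8,10,12,13,15,16}
Y^c − X = {1,3,4,5,7,8,10,15}
(Z − (Y ∩ Z)) ∩ (Y^c − X) = {4,5,8}
(Z − W) ∩ ((Z − (Y ∩ Z)) ∩ (Y^c − X)) = {8}
W − ((Z − W) ∩ ((Z − (Y ∩ Z)) ∩ (Y^c − X))) = {1,3,4,5,7,10,12,15,16}
|W − ((Z − W) ∩ ((Z − (Y ∩ Z)) ∩ (Y^c − X)))| = 9

9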